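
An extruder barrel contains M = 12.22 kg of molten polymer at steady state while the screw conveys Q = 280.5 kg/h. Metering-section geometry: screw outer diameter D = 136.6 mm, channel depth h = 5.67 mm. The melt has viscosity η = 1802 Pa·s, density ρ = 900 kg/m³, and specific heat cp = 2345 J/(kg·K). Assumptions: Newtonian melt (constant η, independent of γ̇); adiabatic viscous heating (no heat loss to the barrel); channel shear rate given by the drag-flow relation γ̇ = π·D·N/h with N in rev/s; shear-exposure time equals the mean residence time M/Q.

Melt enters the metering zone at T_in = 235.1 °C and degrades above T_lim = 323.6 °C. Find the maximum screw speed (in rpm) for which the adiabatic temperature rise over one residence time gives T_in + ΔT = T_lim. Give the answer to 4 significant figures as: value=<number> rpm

Q_s = Q / 3600 = 280.5 / 3600 = 0.0779167 kg/s
t_res = M / Q_s = 12.22 / 0.0779167 = 156.834 s
Convert to metres: D = 0.1366 m, h = 0.00567 m
ΔT_a = T_lim − T_in = 323.6 − 235.1 = 88.5 K
Invert ΔT = ηγ̇²t_res/(ρcp) for γ̇: γ̇_max² = ΔT_a ρ cp / (η t_res) = 88.5·900·2345 / (1802·156.834) = 660.896 s⁻²
γ̇_max = sqrt(660.896) = 25.7079 s⁻¹
Solve γ̇ = πDN/h for N: N_max = γ̇_max·h/(π·D) = 25.7079 × 0.00567 / (π × 0.1366) = 0.339664 rev/s = 20.3798 rpm

value=20.38 rpm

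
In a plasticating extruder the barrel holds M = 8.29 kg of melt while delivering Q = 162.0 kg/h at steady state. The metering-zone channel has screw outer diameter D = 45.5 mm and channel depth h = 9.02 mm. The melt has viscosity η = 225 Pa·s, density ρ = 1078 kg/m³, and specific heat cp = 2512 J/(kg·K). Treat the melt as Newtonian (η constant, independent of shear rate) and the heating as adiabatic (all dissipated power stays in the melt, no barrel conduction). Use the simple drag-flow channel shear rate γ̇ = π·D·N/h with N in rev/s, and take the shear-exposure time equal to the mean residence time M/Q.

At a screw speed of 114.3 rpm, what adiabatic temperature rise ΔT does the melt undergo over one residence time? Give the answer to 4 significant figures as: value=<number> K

Convert throughput: Q = 162.0 kg/h = 162.0/3600 = 0.045 kg/s
t_res = M / Q_s = 8.29 ÷ 0.045 = 184.222 s
Convert to SI: D = 0.0455 m, h = 0.00902 m, N = 114.3/60 = 1.905 rev/s
γ̇ = π·D·N / h = π · 0.0455 · 1.905 / 0.00902 = 30.1891 s⁻¹
Adiabatic rise: ΔT = η γ̇² t_res / (ρ cp) = 225·(30.1891)²·184.222 / (1078·2512) = 13.9504 K

value=13.95 K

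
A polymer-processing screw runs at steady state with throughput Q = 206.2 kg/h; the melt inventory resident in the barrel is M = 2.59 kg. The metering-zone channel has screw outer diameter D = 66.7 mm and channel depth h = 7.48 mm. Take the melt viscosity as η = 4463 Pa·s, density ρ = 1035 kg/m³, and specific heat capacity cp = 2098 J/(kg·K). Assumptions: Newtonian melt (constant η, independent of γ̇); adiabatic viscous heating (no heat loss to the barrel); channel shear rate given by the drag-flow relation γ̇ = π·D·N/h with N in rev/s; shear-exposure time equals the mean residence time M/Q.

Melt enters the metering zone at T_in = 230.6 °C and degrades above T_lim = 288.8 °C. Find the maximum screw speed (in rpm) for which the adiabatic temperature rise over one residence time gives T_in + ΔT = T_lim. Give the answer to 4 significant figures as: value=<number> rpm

Convert throughput: Q = 206.2 kg/h = 206.2/3600 = 0.0572778 kg/s
t_res = M / Q_s = 2.59 / 0.0572778 = 45.2182 s
Convert to metres: D = 0.0667 m, h = 0.00748 m
Allowable rise: ΔT_a = T_lim − T_in = 288.8 − 230.6 = 58.2 K
γ̇_max² = ΔT_a·ρ·cp / (η·t_res) = [58.2 × 1035 × 2098] / [4463 × 45.2182] = 626.222 s⁻²
γ̇_max = sqrt(626.222) = 25.0244 s⁻¹
N_max = γ̇_max h / (πD) = 25.0244·0.00748/(π·0.0667) = 0.893285 rev/s → ×60 = 53.5971 rpm

value=53.60 rpm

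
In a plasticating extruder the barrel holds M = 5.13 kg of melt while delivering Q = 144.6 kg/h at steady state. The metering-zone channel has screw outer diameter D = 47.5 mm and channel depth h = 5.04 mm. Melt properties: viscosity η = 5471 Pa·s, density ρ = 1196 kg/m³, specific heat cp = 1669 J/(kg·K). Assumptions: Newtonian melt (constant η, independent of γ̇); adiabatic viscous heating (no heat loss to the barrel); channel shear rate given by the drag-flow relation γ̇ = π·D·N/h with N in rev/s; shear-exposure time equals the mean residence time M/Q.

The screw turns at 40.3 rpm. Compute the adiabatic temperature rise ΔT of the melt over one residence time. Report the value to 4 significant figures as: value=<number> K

Q_s = Q / 3600 = 144.6 / 3600 = 0.0401667 kg/s
t_res = M / Q_s = 5.13 ÷ 0.0401667 = 127.718 s
Geometry in metres: D = 47.5 mm → 0.0475 m, h = 5.04 mm → 0.00504 m; screw speed N = 40.3 rpm = 0.671667 rev/s
Shear rate: γ̇ = πDN/h = π·0.0475·0.671667/0.00504 = 19.8869 s⁻¹
Adiabatic rise: ΔT = η γ̇² t_res / (ρ cp) = 5471·(19.8869)²·127.718 / (1196·1669) = 138.441 K

value=138.4 K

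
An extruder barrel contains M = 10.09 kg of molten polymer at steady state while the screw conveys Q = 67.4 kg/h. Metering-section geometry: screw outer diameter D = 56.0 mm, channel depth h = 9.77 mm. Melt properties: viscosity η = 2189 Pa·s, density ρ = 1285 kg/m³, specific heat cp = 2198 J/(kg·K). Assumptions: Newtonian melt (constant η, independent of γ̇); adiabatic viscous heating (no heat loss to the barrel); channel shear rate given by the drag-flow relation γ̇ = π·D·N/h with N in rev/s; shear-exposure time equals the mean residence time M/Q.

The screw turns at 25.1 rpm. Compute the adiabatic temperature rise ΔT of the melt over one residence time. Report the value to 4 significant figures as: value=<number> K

Convert throughput: Q = 67.4 kg/h = 67.4/3600 = 0.0187222 kg/s
t_res = M / Q_s = 10.09 ÷ 0.0187222 = 538.932 s
Convert to SI: D = 0.056 m, h = 0.00977 m, N = 25.1/60 = 0.418333 rev/s
Shear rate: γ̇ = πDN/h = π·0.056·0.418333/0.00977 = 7.53296 s⁻¹
ΔT = η·γ̇²·t_res / (ρ·cp) = 2189 · (7.53296)² · 538.932 / (1285 · 2198) = 23.7017 K

value=23.70 K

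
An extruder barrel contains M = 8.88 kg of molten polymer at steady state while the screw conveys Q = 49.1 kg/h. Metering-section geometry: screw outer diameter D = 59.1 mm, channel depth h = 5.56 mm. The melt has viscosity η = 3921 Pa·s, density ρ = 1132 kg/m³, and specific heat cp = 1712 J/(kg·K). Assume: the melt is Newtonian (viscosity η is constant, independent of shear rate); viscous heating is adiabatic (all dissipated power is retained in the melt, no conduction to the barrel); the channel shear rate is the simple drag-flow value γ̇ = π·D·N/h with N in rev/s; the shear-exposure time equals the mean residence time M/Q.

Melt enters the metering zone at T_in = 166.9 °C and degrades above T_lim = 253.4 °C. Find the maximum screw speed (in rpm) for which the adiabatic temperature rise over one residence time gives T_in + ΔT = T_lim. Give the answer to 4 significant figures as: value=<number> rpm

Q_s = Q / 3600 = 49.1 / 3600 = 0.0136389 kg/s
t_res = M / Q_s = 8.88 ÷ 0.0136389 = 651.079 s
Geometry in SI: D = 59.1 mm → 0.0591 m, h = 5.56 mm → 0.00556 m
Allowable rise: ΔT_a = T_lim − T_in = 253.4 − 166.9 = 86.5 K
γ̇_max² = ΔT_a·ρ·cp/(η·t_res) = 86.5·1132·1712/(3921·651.079) = 65.6652 s⁻²
γ̇_max = √65.6652 = 8.10341 s⁻¹
N_max = γ̇_max·h / (π·D) = 8.10341 · 0.00556 / (π · 0.0591) = 0.242664 rev/s = 14.5598 rpm

value=14.56 rpm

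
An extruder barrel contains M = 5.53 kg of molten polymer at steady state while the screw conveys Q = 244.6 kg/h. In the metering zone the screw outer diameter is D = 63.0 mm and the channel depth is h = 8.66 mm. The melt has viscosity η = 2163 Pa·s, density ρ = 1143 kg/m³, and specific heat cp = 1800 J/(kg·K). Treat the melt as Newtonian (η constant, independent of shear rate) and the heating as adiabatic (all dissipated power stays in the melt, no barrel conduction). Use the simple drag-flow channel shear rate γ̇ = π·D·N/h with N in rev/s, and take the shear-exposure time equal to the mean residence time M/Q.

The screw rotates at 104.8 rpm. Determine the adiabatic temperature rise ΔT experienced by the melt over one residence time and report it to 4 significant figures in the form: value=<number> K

Convert throughput: Q = 244.6 kg/h = 244.6/3600 = 0.0679444 kg/s
t_res = M / Q_s = 5.53 ÷ 0.0679444 = 81.39 s
Geometry in metres: D = 63.0 mm → 0.063 m, h = 8.66 mm → 0.00866 m; screw speed N = 104.8 rpm = 1.74667 rev/s
γ̇ = π·D·N / h = π · 0.063 · 1.74667 / 0.00866 = 39.9193 s⁻¹
ΔT = η·γ̇²·t_res/(ρ·cp) = [2163 × 39.9193² × 81.39] / [1143 × 1800] = 136.356 K

value=136.4 K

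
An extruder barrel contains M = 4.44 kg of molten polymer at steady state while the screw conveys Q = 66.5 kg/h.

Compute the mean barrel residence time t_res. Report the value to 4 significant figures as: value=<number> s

value=240.4 s

Q_s = Q / 3600 = 66.5 / 3600 = 0.0184722 kg/s
t_res = M / Q_s = 4.44 / 0.0184722 = 240.361 s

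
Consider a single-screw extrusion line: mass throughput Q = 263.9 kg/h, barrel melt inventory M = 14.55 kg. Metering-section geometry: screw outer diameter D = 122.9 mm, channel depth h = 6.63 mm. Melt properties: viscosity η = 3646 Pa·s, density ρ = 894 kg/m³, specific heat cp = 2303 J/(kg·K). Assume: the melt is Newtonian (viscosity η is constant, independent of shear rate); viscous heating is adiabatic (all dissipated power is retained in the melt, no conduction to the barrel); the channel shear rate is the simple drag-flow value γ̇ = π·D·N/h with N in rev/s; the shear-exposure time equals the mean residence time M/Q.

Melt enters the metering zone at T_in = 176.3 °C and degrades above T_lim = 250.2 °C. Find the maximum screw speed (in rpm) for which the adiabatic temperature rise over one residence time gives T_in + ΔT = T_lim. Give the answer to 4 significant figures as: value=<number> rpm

value=14.94 rpm

Convert throughput: Q = 263.9 kg/h = 263.9/3600 = 0.0733056 kg/s
Mean residence time: t_res = M/Q_s = 14.55 kg / 0.0733056 kg/s = 198.484 s
Convert to metres: D = 0.1229 m, h = 0.00663 m
ΔT_a = T_lim − T_in = 250.2 °C − 176.3 °C = 73.9 K
γ̇_max² = ΔT_a·ρ·cp / (η·t_res) = [73.9 × 894 × 2303] / [3646 × 198.484] = 210.249 s⁻²
γ̇_max = sqrt(210.249) = 14.5 s⁻¹
Solve γ̇ = πDN/h for N: N_max = γ̇_max·h/(π·D) = 14.5 × 0.00663 / (π × 0.1229) = 0.248988 rev/s = 14.9393 rpm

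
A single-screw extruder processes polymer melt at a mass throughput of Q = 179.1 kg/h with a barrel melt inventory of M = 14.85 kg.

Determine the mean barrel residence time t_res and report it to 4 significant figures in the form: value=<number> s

Throughput in SI: Q_s = 179.1 kg/h ÷ 3600 s/h = 0.04975 kg/s
Mean residence time: t_res = M/Q_s = 14.85 kg / 0.04975 kg/s = 298.492 s

value=298.5 s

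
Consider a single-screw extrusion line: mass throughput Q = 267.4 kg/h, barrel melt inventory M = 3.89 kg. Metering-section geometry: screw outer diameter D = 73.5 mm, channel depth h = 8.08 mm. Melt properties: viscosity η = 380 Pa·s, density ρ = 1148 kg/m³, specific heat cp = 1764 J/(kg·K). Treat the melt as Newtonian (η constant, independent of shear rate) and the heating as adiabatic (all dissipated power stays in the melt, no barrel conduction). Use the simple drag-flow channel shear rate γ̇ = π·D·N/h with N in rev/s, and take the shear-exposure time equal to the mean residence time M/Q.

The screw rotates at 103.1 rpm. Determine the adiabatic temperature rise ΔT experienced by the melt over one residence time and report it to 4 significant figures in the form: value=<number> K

value=23.70 K

Throughput in SI: Q_s = 267.4 kg/h ÷ 3600 s/h = 0.0742778 kg/s
t_res = M / Q_s = 3.89 ÷ 0.0742778 = 52.371 s
Geometry in metres: D = 73.5 mm → 0.0735 m, h = 8.08 mm → 0.00808 m; screw speed N = 103.1 rpm = 1.71833 rev/s
Shear rate: γ̇ = πDN/h = π·0.0735·1.71833/0.00808 = 49.1059 s⁻¹
ΔT = η·γ̇²·t_res / (ρ·cp) = 380 · (49.1059)² · 52.371 / (1148 · 1764) = 23.6974 K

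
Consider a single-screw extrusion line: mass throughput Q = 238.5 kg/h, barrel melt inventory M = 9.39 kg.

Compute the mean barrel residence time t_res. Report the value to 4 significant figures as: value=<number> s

value=141.7 s

Q_s = Q / 3600 = 238.5 / 3600 = 0.06625 kg/s
t_res = M / Q_s = 9.39 ÷ 0.06625 = 141.736 s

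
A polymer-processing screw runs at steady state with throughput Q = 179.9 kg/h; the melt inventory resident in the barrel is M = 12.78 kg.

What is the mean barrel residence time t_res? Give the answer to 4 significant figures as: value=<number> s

value=255.7 s

Q_s = Q / 3600 = 179.9 / 3600 = 0.0499722 kg/s
Mean residence time: t_res = M/Q_s = 12.78 kg / 0.0499722 kg/s = 255.742 s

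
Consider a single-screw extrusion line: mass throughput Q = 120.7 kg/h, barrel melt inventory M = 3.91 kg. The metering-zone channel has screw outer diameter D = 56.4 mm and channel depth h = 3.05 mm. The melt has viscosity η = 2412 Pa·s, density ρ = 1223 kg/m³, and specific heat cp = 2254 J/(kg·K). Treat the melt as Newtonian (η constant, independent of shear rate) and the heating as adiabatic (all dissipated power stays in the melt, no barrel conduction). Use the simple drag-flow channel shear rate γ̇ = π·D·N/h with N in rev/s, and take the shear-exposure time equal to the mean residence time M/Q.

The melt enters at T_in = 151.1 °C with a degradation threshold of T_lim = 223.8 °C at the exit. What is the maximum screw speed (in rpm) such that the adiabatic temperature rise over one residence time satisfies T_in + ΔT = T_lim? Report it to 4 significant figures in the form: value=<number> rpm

Q_s = Q / 3600 = 120.7 / 3600 = 0.0335278 kg/s
t_res = M / Q_s = 3.91 ÷ 0.0335278 = 116.62 s
Convert to metres: D = 0.0564 m, h = 0.00305 m
Allowable rise: ΔT_a = T_lim − T_in = 223.8 − 151.1 = 72.7 K
Invert ΔT = ηγ̇²t_res/(ρcp) for γ̇: γ̇_max² = ΔT_a ρ cp / (η t_res) = 72.7·1223·2254 / (2412·116.62) = 712.468 s⁻²
Take the square root: γ̇_max = √(712.468) = 26.6921 s⁻¹
N_max = γ̇_max·h / (π·D) = 26.6921 · 0.00305 / (π · 0.0564) = 0.459466 rev/s = 27.568 rpm

value=27.57 rpm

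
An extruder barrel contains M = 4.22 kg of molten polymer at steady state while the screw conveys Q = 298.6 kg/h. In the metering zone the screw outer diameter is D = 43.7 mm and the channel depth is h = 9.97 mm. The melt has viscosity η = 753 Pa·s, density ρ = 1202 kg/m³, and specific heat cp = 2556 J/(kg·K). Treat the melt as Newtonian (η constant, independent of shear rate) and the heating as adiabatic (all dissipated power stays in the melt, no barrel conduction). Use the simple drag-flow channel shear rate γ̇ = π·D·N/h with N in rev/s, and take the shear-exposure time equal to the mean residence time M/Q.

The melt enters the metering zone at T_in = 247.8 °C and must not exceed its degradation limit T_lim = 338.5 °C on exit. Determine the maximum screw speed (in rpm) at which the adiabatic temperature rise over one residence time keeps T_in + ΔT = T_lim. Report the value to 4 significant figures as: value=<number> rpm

value=371.6 rpm

Throughput in SI: Q_s = 298.6 kg/h ÷ 3600 s/h = 0.0829444 kg/s
t_res = M / Q_s = 4.22 / 0.0829444 = 50.8774 s
Geometry in SI: D = 43.7 mm → 0.0437 m, h = 9.97 mm → 0.00997 m
Allowable rise: ΔT_a = T_lim − T_in = 338.5 − 247.8 = 90.7 K
γ̇_max² = ΔT_a·ρ·cp/(η·t_res) = 90.7·1202·2556/(753·50.8774) = 7273.65 s⁻²
Take the square root: γ̇_max = √(7273.65) = 85.2857 s⁻¹
N_max = γ̇_max·h / (π·D) = 85.2857 · 0.00997 / (π · 0.0437) = 6.19356 rev/s = 371.613 rpm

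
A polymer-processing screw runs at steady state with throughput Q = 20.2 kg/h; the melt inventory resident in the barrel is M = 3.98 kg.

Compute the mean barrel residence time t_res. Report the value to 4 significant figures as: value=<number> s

value=709.3 s

Q_s = Q / 3600 = 20.2 / 3600 = 0.00561111 kg/s
Mean residence time: t_res = M/Q_s = 3.98 kg / 0.00561111 kg/s = 709.307 s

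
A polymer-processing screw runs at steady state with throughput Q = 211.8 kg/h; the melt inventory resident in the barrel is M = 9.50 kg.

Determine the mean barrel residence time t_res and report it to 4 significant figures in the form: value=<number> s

value=161.5 s

Q_s = Q / 3600 = 211.8 / 3600 = 0.0588333 kg/s
t_res = M / Q_s = 9.50 ÷ 0.0588333 = 161.473 s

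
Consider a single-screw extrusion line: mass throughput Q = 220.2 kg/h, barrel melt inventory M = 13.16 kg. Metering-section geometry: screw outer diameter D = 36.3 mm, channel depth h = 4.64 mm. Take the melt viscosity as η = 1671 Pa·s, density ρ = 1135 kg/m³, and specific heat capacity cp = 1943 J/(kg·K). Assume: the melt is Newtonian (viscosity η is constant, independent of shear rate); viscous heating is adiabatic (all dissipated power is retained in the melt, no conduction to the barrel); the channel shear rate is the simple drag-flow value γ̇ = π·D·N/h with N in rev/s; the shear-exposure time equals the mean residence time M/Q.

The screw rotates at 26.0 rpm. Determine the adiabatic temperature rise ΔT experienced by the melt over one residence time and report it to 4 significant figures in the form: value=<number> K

value=18.49 K

Convert throughput: Q = 220.2 kg/h = 220.2/3600 = 0.0611667 kg/s
Mean residence time: t_res = M/Q_s = 13.16 kg / 0.0611667 kg/s = 215.15 s
D = 36.3 mm = 0.0363 m;  h = 4.64 mm = 0.00464 m;  N = 26.0 rpm / 60 = 0.433333 rev/s
γ̇ = π·D·N / h = π · 0.0363 · 0.433333 / 0.00464 = 10.6503 s⁻¹
Adiabatic rise: ΔT = η γ̇² t_res / (ρ cp) = 1671·(10.6503)²·215.15 / (1135·1943) = 18.4914 K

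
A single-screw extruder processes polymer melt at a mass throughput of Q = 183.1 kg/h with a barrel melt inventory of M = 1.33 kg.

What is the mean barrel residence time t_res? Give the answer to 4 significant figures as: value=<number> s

value=26.15 s

Q_s = Q / 3600 = 183.1 / 3600 = 0.0508611 kg/s
t_res = M / Q_s = 1.33 ÷ 0.0508611 = 26.1496 s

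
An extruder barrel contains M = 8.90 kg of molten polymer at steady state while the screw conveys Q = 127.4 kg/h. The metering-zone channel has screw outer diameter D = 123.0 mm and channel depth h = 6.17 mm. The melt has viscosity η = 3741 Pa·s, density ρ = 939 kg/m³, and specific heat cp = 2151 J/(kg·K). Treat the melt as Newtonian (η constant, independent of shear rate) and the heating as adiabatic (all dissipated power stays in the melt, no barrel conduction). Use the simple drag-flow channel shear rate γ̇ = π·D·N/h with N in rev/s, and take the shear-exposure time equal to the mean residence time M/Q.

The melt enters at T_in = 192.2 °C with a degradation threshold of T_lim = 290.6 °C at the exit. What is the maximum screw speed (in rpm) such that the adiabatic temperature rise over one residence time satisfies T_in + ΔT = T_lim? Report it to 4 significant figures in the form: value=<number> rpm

value=13.92 rpm

Throughput in SI: Q_s = 127.4 kg/h ÷ 3600 s/h = 0.0353889 kg/s
t_res = M / Q_s = 8.90 ÷ 0.0353889 = 251.491 s
Convert to metres: D = 0.123 m, h = 0.00617 m
ΔT_a = T_lim − T_in = 290.6 − 192.2 = 98.4 K
γ̇_max² = ΔT_a·ρ·cp/(η·t_res) = 98.4·939·2151/(3741·251.491) = 211.247 s⁻²
Take the square root: γ̇_max = √(211.247) = 14.5343 s⁻¹
N_max = γ̇_max h / (πD) = 14.5343·0.00617/(π·0.123) = 0.232073 rev/s → ×60 = 13.9244 rpm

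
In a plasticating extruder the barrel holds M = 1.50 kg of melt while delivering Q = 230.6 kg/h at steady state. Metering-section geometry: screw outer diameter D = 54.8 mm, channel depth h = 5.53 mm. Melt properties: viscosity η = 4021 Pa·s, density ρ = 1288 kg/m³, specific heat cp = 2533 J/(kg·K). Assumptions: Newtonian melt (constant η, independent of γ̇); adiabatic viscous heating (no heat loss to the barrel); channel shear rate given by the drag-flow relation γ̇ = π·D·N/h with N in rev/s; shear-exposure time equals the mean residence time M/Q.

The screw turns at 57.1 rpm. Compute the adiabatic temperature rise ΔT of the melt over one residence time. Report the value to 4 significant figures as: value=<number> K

Throughput in SI: Q_s = 230.6 kg/h ÷ 3600 s/h = 0.0640556 kg/s
Mean residence time: t_res = M/Q_s = 1.50 kg / 0.0640556 kg/s = 23.4172 s
D = 54.8 mm = 0.0548 m;  h = 5.53 mm = 0.00553 m;  N = 57.1 rpm / 60 = 0.951667 rev/s
γ̇ = π D N / h = (π)(0.0548)(0.951667) / 0.00553 = 29.6272 s⁻¹
Adiabatic rise: ΔT = η γ̇² t_res / (ρ cp) = 4021·(29.6272)²·23.4172 / (1288·2533) = 25.3337 K

value=25.33 K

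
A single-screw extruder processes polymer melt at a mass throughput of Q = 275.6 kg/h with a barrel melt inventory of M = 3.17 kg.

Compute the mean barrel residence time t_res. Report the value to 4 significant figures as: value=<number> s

value=41.41 s

Throughput in SI: Q_s = 275.6 kg/h ÷ 3600 s/h = 0.0765556 kg/s
t_res = M / Q_s = 3.17 / 0.0765556 = 41.4078 s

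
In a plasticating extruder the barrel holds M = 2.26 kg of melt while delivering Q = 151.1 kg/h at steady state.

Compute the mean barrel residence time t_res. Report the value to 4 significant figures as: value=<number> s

value=53.85 s

Throughput in SI: Q_s = 151.1 kg/h ÷ 3600 s/h = 0.0419722 kg/s
t_res = M / Q_s = 2.26 / 0.0419722 = 53.8451 s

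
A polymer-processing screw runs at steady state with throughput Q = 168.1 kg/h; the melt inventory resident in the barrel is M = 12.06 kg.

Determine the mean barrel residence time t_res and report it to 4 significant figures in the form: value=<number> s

value=258.3 s

Q_s = Q / 3600 = 168.1 / 3600 = 0.0466944 kg/s
t_res = M / Q_s = 12.06 ÷ 0.0466944 = 258.275 s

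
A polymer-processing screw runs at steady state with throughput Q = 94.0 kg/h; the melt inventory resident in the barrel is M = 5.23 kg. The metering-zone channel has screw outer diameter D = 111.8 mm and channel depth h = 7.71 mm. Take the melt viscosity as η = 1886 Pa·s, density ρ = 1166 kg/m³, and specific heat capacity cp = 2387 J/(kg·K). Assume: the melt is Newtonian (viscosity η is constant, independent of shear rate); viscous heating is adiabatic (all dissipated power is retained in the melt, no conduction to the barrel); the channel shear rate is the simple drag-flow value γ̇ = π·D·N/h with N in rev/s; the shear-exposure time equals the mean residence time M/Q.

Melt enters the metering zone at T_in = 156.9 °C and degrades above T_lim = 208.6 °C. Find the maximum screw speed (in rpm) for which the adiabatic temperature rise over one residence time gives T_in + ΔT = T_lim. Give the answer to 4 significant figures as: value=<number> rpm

value=25.71 rpm

Q_s = Q / 3600 = 94.0 / 3600 = 0.0261111 kg/s
t_res = M / Q_s = 5.23 / 0.0261111 = 200.298 s
Convert to metres: D = 0.1118 m, h = 0.00771 m
ΔT_a = T_lim − T_in = 208.6 − 156.9 = 51.7 K
γ̇_max² = ΔT_a·ρ·cp / (η·t_res) = [51.7 × 1166 × 2387] / [1886 × 200.298] = 380.911 s⁻²
Take the square root: γ̇_max = √(380.911) = 19.5169 s⁻¹
N_max = γ̇_max h / (πD) = 19.5169·0.00771/(π·0.1118) = 0.428425 rev/s → ×60 = 25.7055 rpm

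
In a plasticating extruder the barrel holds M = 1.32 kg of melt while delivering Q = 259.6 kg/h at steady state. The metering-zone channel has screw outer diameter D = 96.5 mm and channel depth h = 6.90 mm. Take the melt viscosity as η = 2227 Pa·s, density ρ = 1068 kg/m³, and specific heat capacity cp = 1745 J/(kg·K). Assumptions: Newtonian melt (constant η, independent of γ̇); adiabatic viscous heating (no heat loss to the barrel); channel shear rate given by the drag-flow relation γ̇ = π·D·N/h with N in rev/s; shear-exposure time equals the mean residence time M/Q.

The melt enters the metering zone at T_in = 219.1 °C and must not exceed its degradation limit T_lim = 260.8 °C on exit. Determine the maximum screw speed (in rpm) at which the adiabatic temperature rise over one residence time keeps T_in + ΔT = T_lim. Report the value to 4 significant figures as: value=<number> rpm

Throughput in SI: Q_s = 259.6 kg/h ÷ 3600 s/h = 0.0721111 kg/s
t_res = M / Q_s = 1.32 ÷ 0.0721111 = 18.3051 s
Convert to metres: D = 0.0965 m, h = 0.0069 m
ΔT_a = T_lim − T_in = 260.8 °C − 219.1 °C = 41.7 K
Invert ΔT = ηγ̇²t_res/(ρcp) for γ̇: γ̇_max² = ΔT_a ρ cp / (η t_res) = 41.7·1068·1745 / (2227·18.3051) = 1906.39 s⁻²
γ̇_max = sqrt(1906.39) = 43.6622 s⁻¹
N_max = γ̇_max·h / (π·D) = 43.6622 · 0.0069 / (π · 0.0965) = 0.99375 rev/s = 59.625 rpm

value=59.63 rpm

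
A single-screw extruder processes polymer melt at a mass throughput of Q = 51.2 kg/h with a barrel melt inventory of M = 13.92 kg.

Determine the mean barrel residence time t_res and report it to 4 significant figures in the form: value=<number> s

value=978.8 s

Throughput in SI: Q_s = 51.2 kg/h ÷ 3600 s/h = 0.0142222 kg/s
Mean residence time: t_res = M/Q_s = 13.92 kg / 0.0142222 kg/s = 978.75 s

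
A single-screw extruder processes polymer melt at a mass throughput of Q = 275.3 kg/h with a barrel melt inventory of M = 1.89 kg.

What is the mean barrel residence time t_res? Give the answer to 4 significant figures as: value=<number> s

Q_s = Q / 3600 = 275.3 / 3600 = 0.0764722 kg/s
Mean residence time: t_res = M/Q_s = 1.89 kg / 0.0764722 kg/s = 24.7149 s

value=24.71 s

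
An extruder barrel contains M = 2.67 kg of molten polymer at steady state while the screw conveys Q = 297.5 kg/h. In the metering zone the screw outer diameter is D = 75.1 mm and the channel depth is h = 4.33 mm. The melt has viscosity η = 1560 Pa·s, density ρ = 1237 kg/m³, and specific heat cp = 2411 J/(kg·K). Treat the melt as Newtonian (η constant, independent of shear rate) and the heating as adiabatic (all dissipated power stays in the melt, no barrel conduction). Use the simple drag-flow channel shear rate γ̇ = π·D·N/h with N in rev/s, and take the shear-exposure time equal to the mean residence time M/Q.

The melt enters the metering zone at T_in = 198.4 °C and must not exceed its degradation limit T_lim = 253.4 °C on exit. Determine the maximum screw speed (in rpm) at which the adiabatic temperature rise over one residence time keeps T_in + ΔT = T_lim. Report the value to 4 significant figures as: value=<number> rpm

Convert throughput: Q = 297.5 kg/h = 297.5/3600 = 0.0826389 kg/s
t_res = M / Q_s = 2.67 ÷ 0.0826389 = 32.3092 s
Convert to metres: D = 0.0751 m, h = 0.00433 m
Allowable rise: ΔT_a = T_lim − T_in = 253.4 − 198.4 = 55 K
γ̇_max² = ΔT_a·ρ·cp/(η·t_res) = 55·1237·2411/(1560·32.3092) = 3254.45 s⁻²
Take the square root: γ̇_max = √(3254.45) = 57.0478 s⁻¹
Solve γ̇ = πDN/h for N: N_max = γ̇_max·h/(π·D) = 57.0478 × 0.00433 / (π × 0.0751) = 1.04698 rev/s = 62.8186 rpm

value=62.82 rpm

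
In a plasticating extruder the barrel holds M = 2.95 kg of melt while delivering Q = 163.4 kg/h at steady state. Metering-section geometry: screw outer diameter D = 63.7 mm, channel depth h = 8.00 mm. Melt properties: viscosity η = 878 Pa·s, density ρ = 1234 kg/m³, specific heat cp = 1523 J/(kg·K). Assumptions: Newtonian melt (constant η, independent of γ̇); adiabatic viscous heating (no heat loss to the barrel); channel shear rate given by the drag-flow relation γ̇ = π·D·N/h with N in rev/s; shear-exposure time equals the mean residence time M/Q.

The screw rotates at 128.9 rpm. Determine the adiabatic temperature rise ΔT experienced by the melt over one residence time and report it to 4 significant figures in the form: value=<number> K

Throughput in SI: Q_s = 163.4 kg/h ÷ 3600 s/h = 0.0453889 kg/s
t_res = M / Q_s = 2.95 / 0.0453889 = 64.9939 s
D = 63.7 mm = 0.0637 m;  h = 8.00 mm = 0.008 m;  N = 128.9 rpm / 60 = 2.14833 rev/s
Shear rate: γ̇ = πDN/h = π·0.0637·2.14833/0.008 = 53.7404 s⁻¹
Adiabatic rise: ΔT = η γ̇² t_res / (ρ cp) = 878·(53.7404)²·64.9939 / (1234·1523) = 87.6908 K

value=87.69 K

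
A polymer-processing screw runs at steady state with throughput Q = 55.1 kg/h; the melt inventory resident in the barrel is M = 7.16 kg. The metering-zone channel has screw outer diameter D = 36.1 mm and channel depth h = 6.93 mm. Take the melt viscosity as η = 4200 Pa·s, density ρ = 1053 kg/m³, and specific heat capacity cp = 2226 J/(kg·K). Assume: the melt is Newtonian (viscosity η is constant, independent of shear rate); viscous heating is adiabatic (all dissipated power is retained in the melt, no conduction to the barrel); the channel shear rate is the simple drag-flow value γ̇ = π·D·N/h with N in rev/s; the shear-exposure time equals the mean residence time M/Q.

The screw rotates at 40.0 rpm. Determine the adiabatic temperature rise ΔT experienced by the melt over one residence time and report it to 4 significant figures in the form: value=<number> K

Throughput in SI: Q_s = 55.1 kg/h ÷ 3600 s/h = 0.0153056 kg/s
t_res = M / Q_s = 7.16 / 0.0153056 = 467.804 s
D = 36.1 mm = 0.0361 m;  h = 6.93 mm = 0.00693 m;  N = 40.0 rpm / 60 = 0.666667 rev/s
Shear rate: γ̇ = πDN/h = π·0.0361·0.666667/0.00693 = 10.9102 s⁻¹
ΔT = η·γ̇²·t_res/(ρ·cp) = [4200 × 10.9102² × 467.804] / [1053 × 2226] = 99.7757 K

value=99.78 K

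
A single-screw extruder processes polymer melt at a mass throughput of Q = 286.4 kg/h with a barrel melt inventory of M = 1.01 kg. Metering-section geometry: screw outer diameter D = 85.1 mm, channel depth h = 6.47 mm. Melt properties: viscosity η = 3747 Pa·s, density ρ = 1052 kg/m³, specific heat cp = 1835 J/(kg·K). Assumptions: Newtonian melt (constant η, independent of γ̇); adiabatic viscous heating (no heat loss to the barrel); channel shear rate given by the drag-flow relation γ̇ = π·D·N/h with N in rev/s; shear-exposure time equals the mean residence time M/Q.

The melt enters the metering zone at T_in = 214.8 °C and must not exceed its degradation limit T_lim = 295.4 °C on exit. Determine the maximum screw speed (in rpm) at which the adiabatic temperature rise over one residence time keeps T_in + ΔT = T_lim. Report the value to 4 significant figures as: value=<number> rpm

value=83.04 rpm

Q_s = Q / 3600 = 286.4 / 3600 = 0.0795556 kg/s
t_res = M / Q_s = 1.01 / 0.0795556 = 12.6955 s
D = 85.1 mm = 0.0851 m;  h = 6.47 mm = 0.00647 m
ΔT_a = T_lim − T_in = 295.4 °C − 214.8 °C = 80.6 K
γ̇_max² = ΔT_a·ρ·cp / (η·t_res) = [80.6 × 1052 × 1835] / [3747 × 12.6955] = 3270.79 s⁻²
Take the square root: γ̇_max = √(3270.79) = 57.1908 s⁻¹
Solve γ̇ = πDN/h for N: N_max = γ̇_max·h/(π·D) = 57.1908 × 0.00647 / (π × 0.0851) = 1.38405 rev/s = 83.0429 rpm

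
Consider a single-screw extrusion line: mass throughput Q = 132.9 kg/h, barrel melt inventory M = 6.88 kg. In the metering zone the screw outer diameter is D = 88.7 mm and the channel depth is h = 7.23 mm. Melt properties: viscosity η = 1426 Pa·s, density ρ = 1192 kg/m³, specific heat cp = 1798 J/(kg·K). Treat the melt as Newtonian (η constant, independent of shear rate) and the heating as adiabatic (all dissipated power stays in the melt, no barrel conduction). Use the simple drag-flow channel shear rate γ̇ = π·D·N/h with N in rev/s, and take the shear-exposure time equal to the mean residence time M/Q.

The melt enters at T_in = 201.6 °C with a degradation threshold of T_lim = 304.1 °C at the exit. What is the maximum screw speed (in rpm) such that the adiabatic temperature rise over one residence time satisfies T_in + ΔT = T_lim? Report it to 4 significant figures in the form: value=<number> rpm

Throughput in SI: Q_s = 132.9 kg/h ÷ 3600 s/h = 0.0369167 kg/s
t_res = M / Q_s = 6.88 ÷ 0.0369167 = 186.366 s
Geometry in SI: D = 88.7 mm → 0.0887 m, h = 7.23 mm → 0.00723 m
ΔT_a = T_lim − T_in = 304.1 °C − 201.6 °C = 102.5 K
γ̇_max² = ΔT_a·ρ·cp/(η·t_res) = 102.5·1192·1798/(1426·186.366) = 826.617 s⁻²
γ̇_max = sqrt(826.617) = 28.7509 s⁻¹
N_max = γ̇_max·h / (π·D) = 28.7509 · 0.00723 / (π · 0.0887) = 0.745962 rev/s = 44.7577 rpm

value=44.76 rpm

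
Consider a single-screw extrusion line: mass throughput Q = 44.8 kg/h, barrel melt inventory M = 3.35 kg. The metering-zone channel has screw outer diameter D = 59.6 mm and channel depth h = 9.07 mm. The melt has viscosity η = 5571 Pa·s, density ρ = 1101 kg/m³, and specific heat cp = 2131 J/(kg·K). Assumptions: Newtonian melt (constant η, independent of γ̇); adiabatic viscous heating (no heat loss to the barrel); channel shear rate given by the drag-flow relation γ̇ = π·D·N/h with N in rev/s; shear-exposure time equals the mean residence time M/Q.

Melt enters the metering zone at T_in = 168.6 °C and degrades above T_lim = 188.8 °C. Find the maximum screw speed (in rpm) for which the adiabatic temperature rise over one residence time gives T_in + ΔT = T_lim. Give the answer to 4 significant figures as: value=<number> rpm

Convert throughput: Q = 44.8 kg/h = 44.8/3600 = 0.0124444 kg/s
t_res = M / Q_s = 3.35 ÷ 0.0124444 = 269.196 s
Geometry in SI: D = 59.6 mm → 0.0596 m, h = 9.07 mm → 0.00907 m
Allowable rise: ΔT_a = T_lim − T_in = 188.8 − 168.6 = 20.2 K
Invert ΔT = ηγ̇²t_res/(ρcp) for γ̇: γ̇_max² = ΔT_a ρ cp / (η t_res) = 20.2·1101·2131 / (5571·269.196) = 31.6024 s⁻²
γ̇_max = √31.6024 = 5.6216 s⁻¹
N_max = γ̇_max·h / (π·D) = 5.6216 · 0.00907 / (π · 0.0596) = 0.272315 rev/s = 16.3389 rpm

value=16.34 rpm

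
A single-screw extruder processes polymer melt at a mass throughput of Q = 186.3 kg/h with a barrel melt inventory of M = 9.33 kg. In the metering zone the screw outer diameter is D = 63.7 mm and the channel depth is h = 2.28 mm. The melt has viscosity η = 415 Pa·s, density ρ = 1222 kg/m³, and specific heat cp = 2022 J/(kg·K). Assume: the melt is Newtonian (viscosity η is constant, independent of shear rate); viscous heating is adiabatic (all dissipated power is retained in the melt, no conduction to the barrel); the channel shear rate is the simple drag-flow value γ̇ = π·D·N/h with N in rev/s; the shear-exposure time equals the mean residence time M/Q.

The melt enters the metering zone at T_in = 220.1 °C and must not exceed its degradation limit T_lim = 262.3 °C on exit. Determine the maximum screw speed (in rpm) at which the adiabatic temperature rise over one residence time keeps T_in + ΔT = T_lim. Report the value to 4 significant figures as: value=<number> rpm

value=25.52 rpm

Convert throughput: Q = 186.3 kg/h = 186.3/3600 = 0.05175 kg/s
t_res = M / Q_s = 9.33 / 0.05175 = 180.29 s
D = 63.7 mm = 0.0637 m;  h = 2.28 mm = 0.00228 m
ΔT_a = T_lim − T_in = 262.3 °C − 220.1 °C = 42.2 K
Invert ΔT = ηγ̇²t_res/(ρcp) for γ̇: γ̇_max² = ΔT_a ρ cp / (η t_res) = 42.2·1222·2022 / (415·180.29) = 1393.62 s⁻²
Take the square root: γ̇_max = √(1393.62) = 37.3313 s⁻¹
N_max = γ̇_max h / (πD) = 37.3313·0.00228/(π·0.0637) = 0.425322 rev/s → ×60 = 25.5193 rpm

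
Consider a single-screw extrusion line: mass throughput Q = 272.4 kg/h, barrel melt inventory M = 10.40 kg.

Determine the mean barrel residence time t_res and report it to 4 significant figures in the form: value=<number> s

value=137.4 s

Convert throughput: Q = 272.4 kg/h = 272.4/3600 = 0.0756667 kg/s
Mean residence time: t_res = M/Q_s = 10.40 kg / 0.0756667 kg/s = 137.445 s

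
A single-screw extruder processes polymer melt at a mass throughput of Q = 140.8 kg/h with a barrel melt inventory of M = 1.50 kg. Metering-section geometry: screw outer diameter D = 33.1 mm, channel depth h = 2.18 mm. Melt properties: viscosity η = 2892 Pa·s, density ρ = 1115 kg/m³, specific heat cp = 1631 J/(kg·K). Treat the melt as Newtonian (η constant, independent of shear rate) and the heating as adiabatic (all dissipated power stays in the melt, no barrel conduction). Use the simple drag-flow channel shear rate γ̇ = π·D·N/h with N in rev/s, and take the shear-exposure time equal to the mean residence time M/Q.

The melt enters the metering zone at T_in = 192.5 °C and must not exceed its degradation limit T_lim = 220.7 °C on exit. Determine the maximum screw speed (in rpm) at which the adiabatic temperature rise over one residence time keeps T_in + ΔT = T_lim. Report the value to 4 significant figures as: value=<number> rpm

Q_s = Q / 3600 = 140.8 / 3600 = 0.0391111 kg/s
Mean residence time: t_res = M/Q_s = 1.50 kg / 0.0391111 kg/s = 38.3523 s
Geometry in SI: D = 33.1 mm → 0.0331 m, h = 2.18 mm → 0.00218 m
ΔT_a = T_lim − T_in = 220.7 − 192.5 = 28.2 K
γ̇_max² = ΔT_a·ρ·cp / (η·t_res) = [28.2 × 1115 × 1631] / [2892 × 38.3523] = 462.369 s⁻²
γ̇_max = √462.369 = 21.5028 s⁻¹
N_max = γ̇_max·h / (π·D) = 21.5028 · 0.00218 / (π · 0.0331) = 0.450789 rev/s = 27.0473 rpm

value=27.05 rpm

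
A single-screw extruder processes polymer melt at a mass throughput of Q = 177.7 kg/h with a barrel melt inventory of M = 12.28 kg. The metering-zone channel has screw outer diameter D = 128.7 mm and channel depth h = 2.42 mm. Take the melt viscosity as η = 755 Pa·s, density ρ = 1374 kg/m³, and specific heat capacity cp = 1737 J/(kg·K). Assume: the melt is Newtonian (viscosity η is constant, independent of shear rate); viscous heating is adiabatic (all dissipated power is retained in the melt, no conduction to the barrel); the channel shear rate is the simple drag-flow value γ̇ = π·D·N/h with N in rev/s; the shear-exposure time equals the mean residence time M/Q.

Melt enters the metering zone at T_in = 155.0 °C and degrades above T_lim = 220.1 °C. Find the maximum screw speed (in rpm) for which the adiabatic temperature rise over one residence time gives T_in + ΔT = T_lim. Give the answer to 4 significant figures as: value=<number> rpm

Throughput in SI: Q_s = 177.7 kg/h ÷ 3600 s/h = 0.0493611 kg/s
t_res = M / Q_s = 12.28 ÷ 0.0493611 = 248.779 s
Geometry in SI: D = 128.7 mm → 0.1287 m, h = 2.42 mm → 0.00242 m
ΔT_a = T_lim − T_in = 220.1 °C − 155.0 °C = 65.1 K
Invert ΔT = ηγ̇²t_res/(ρcp) for γ̇: γ̇_max² = ΔT_a ρ cp / (η t_res) = 65.1·1374·1737 / (755·248.779) = 827.194 s⁻²
γ̇_max = sqrt(827.194) = 28.761 s⁻¹
Solve γ̇ = πDN/h for N: N_max = γ̇_max·h/(π·D) = 28.761 × 0.00242 / (π × 0.1287) = 0.172143 rev/s = 10.3286 rpm

value=10.33 rpm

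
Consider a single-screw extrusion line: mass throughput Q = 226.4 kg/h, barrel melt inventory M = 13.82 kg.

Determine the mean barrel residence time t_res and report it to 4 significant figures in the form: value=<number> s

Convert throughput: Q = 226.4 kg/h = 226.4/3600 = 0.0628889 kg/s
t_res = M / Q_s = 13.82 / 0.0628889 = 219.753 s

value=219.8 s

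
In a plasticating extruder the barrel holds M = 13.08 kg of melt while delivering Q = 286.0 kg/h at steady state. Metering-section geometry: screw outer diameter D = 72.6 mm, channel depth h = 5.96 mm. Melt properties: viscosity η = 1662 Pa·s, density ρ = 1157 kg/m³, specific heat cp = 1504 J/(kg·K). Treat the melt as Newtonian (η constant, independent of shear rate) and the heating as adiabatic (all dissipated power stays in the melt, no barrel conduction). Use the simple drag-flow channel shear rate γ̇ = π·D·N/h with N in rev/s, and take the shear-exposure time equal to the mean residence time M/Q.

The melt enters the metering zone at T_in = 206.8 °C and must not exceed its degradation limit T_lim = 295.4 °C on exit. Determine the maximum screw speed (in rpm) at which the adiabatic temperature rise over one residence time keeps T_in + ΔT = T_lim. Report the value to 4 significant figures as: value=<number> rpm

value=37.22 rpm

Throughput in SI: Q_s = 286.0 kg/h ÷ 3600 s/h = 0.0794444 kg/s
Mean residence time: t_res = M/Q_s = 13.08 kg / 0.0794444 kg/s = 164.643 s
Geometry in SI: D = 72.6 mm → 0.0726 m, h = 5.96 mm → 0.00596 m
ΔT_a = T_lim − T_in = 295.4 − 206.8 = 88.6 K
γ̇_max² = ΔT_a·ρ·cp/(η·t_res) = 88.6·1157·1504/(1662·164.643) = 563.43 s⁻²
Take the square root: γ̇_max = √(563.43) = 23.7367 s⁻¹
N_max = γ̇_max·h / (π·D) = 23.7367 · 0.00596 / (π · 0.0726) = 0.620268 rev/s = 37.2161 rpm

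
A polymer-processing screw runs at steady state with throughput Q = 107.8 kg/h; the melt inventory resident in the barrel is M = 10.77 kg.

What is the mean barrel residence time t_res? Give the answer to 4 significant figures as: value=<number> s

value=359.7 s

Throughput in SI: Q_s = 107.8 kg/h ÷ 3600 s/h = 0.0299444 kg/s
t_res = M / Q_s = 10.77 ÷ 0.0299444 = 359.666 s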